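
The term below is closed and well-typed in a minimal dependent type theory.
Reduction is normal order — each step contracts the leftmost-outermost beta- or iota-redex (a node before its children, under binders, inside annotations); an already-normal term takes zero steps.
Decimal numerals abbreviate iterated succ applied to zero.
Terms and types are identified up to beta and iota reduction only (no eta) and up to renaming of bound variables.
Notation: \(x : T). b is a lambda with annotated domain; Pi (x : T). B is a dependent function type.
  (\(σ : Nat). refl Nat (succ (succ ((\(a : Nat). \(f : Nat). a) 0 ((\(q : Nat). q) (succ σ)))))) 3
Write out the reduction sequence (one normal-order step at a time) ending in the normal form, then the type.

normal-order reduction:
  (\(σ : Nat). refl Nat (succ (succ ((\(a : Nat). \(f : Nat). a) 0 ((\(q : Nat). q) (succ σ)))))) 3
  ~> refl Nat (succ (succ ((\(σ : Nat). \(a : Nat). σ) 0 ((\(f : Nat). f) 4))))
  ~> refl Nat (succ (succ ((\(σ : Nat). 0) ((\(a : Nat). a) 4))))
  ~> refl Nat 2
type:
  Eq Nat 2 2


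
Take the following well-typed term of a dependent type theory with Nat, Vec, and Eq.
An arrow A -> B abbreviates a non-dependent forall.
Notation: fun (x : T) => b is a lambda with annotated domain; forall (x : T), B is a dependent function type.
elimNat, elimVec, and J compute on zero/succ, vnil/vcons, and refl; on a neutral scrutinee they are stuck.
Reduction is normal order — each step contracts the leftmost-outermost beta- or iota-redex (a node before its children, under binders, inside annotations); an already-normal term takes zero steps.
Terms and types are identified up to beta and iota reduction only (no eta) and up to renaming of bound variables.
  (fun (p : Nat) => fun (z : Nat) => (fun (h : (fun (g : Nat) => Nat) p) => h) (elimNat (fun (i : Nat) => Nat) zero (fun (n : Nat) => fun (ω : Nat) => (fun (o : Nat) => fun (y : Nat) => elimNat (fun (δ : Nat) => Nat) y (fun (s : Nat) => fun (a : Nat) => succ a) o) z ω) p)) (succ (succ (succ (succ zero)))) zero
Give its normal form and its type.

resulting normal form:
  zero
the term's type:
  Nat
observation: reduction starts at a beta-redex, and 28 normal-order steps reach the normal form.


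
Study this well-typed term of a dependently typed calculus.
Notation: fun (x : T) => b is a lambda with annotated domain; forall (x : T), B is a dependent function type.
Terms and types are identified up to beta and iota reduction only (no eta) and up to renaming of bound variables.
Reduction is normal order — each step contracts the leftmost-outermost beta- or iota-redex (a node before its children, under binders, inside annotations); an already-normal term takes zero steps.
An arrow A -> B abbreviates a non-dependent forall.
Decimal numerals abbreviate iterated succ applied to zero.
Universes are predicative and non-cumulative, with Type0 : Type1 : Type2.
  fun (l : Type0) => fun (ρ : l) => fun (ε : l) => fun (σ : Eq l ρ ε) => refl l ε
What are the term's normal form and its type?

reduced normal form:
  fun (l : Type0) => fun (ρ : l) => fun (ε : l) => fun (σ : Eq l ρ ε) => refl l ε
the term's type:
  forall (l : Type0), forall (ρ : l), forall (ε : l), Eq l ρ ε -> Eq l ε ε
observation: the term is already in normal form.


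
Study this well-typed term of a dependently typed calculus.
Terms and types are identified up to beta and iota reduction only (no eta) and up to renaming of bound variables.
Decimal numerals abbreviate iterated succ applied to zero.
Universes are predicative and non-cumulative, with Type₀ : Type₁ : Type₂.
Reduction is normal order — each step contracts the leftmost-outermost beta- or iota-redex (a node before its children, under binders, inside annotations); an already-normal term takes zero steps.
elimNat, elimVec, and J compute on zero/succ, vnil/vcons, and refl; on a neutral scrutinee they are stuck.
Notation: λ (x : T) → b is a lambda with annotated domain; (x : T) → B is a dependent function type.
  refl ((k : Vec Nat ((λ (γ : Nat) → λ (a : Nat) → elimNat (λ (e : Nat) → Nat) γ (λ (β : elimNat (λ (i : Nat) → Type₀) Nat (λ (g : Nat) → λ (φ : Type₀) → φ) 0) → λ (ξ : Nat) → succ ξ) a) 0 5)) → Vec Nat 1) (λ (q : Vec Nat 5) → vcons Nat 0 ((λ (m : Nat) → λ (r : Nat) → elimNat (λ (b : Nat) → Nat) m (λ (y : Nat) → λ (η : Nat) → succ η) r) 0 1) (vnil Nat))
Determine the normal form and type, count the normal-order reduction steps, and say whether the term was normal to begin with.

reduced normal form:
  refl ((k : Vec Nat 5) → Vec Nat 1) (λ (γ : Vec Nat 5) → vcons Nat 0 1 (vnil Nat))
type:
  Eq ((k : Vec Nat 5) → Vec Nat 1) (λ (γ : Vec Nat 5) → vcons Nat 0 1 (vnil Nat)) (λ (a : Vec Nat 5) → vcons Nat 0 1 (vnil Nat))
reduction steps (normal order): 24
started in normal form: no
first contracted redex: a beta-redex


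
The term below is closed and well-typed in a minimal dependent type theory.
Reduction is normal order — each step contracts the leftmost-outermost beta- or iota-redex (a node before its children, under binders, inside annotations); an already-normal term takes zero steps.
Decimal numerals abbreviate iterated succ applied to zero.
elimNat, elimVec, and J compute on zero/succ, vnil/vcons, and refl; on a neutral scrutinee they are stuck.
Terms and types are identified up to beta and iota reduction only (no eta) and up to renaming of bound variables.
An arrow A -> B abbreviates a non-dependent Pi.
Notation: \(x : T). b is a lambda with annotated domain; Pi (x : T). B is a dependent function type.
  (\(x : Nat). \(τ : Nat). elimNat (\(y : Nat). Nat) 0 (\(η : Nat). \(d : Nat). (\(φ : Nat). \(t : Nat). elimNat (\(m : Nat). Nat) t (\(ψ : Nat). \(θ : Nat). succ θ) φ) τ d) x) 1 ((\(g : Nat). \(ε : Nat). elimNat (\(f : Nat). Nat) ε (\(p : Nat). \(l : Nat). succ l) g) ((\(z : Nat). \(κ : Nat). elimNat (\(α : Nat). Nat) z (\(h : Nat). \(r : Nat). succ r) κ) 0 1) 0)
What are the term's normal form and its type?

reduced normal form:
  1
type:
  Nat


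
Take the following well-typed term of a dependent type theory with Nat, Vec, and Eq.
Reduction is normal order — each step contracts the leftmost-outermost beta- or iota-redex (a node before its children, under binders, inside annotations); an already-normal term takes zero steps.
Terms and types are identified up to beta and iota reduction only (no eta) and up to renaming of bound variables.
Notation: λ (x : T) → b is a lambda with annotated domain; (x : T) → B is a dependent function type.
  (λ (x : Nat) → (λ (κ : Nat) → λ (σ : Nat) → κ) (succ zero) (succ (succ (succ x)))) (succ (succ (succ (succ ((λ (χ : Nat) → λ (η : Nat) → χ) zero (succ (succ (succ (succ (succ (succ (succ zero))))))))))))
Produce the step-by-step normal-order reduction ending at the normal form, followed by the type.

reduction (normal order):
  (λ (x : Nat) → (λ (κ : Nat) → λ (σ : Nat) → κ) (succ zero) (succ (succ (succ x)))) (succ (succ (succ (succ ((λ (χ : Nat) → λ (η : Nat) → χ) zero (succ (succ (succ (succ (succ (succ (succ zero))))))))))))
  ~> (λ (x : Nat) → λ (κ : Nat) → x) (succ zero) (succ (succ (succ (succ (succ (succ (succ ((λ (σ : Nat) → λ (χ : Nat) → σ) zero (succ (succ (succ (succ (succ (succ (succ zero)))))))))))))))
  ~> (λ (x : Nat) → succ zero) (succ (succ (succ (succ (succ (succ (succ ((λ (κ : Nat) → λ (σ : Nat) → κ) zero (succ (succ (succ (succ (succ (succ (succ zero)))))))))))))))
  ~> succ zero
the term's type:
  Nat


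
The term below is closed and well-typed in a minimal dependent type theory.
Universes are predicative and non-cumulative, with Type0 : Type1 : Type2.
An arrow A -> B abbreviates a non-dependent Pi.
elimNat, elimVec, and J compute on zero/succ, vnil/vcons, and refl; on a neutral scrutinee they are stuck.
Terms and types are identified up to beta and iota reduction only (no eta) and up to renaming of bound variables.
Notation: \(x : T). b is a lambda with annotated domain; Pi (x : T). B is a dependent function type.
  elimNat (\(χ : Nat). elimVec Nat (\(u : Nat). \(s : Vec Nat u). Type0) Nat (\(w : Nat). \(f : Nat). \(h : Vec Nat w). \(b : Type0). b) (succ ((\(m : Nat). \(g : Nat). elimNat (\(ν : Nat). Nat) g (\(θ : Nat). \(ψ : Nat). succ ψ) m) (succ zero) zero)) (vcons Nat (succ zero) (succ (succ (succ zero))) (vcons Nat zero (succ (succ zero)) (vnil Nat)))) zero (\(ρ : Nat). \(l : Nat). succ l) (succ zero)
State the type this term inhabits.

the term's type:
  Nat


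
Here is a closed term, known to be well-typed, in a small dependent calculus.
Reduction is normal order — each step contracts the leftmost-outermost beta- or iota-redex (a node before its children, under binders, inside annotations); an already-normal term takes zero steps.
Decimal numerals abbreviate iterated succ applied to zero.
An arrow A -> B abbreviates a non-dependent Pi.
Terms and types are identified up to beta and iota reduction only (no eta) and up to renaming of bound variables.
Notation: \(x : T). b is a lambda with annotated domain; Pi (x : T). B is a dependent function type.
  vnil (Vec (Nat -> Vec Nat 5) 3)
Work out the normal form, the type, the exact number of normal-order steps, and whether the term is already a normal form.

normal form:
  vnil (Vec (Nat -> Vec Nat 5) 3)
type:
  Vec (Vec (Nat -> Vec Nat 5) 3) 0
normal-order step count: 0
started in normal form: yes


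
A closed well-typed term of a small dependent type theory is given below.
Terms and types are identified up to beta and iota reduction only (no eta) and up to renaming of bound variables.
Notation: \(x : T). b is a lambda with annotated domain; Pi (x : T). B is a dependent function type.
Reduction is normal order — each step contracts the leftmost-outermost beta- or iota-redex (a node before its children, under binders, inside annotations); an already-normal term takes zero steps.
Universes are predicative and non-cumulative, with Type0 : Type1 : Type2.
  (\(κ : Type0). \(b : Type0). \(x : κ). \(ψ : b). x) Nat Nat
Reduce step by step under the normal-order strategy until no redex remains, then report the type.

reduction (normal order):
  (\(κ : Type0). \(b : Type0). \(x : κ). \(ψ : b). x) Nat Nat
  ~> (\(κ : Type0). \(b : Nat). \(x : κ). b) Nat
  ~> \(κ : Nat). \(b : Nat). κ
the term's type:
  Pi (κ : Nat). Pi (b : Nat). Nat


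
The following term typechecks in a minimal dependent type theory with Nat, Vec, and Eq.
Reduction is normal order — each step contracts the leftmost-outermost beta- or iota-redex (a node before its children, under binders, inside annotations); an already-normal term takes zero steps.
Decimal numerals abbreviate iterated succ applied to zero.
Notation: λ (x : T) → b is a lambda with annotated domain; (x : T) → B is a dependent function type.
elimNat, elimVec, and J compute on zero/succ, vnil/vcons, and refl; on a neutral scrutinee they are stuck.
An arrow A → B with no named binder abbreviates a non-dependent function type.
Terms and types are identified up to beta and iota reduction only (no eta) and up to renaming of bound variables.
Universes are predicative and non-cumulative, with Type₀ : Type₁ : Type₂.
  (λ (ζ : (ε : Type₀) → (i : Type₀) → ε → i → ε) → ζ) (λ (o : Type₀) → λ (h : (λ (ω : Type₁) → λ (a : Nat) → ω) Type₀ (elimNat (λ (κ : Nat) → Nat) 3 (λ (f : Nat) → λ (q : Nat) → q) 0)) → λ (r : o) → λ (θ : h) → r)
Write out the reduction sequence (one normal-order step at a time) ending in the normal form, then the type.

normal-order reduction sequence:
  (λ (ζ : (ε : Type₀) → (i : Type₀) → ε → i → ε) → ζ) (λ (o : Type₀) → λ (h : (λ (ω : Type₁) → λ (a : Nat) → ω) Type₀ (elimNat (λ (κ : Nat) → Nat) 3 (λ (f : Nat) → λ (q : Nat) → q) 0)) → λ (r : o) → λ (θ : h) → r)
  ~> λ (ζ : Type₀) → λ (ε : (λ (i : Type₁) → λ (o : Nat) → i) Type₀ (elimNat (λ (h : Nat) → Nat) 3 (λ (ω : Nat) → λ (a : Nat) → a) 0)) → λ (κ : ζ) → λ (f : ε) → κ
  ~> λ (ζ : Type₀) → λ (ε : (λ (i : Nat) → Type₀) (elimNat (λ (o : Nat) → Nat) 3 (λ (h : Nat) → λ (ω : Nat) → ω) 0)) → λ (a : ζ) → λ (κ : ε) → a
  ~> λ (ζ : Type₀) → λ (ε : Type₀) → λ (i : ζ) → λ (o : ε) → i
inferred type:
  (ζ : Type₀) → (ε : Type₀) → ζ → ε → ζ


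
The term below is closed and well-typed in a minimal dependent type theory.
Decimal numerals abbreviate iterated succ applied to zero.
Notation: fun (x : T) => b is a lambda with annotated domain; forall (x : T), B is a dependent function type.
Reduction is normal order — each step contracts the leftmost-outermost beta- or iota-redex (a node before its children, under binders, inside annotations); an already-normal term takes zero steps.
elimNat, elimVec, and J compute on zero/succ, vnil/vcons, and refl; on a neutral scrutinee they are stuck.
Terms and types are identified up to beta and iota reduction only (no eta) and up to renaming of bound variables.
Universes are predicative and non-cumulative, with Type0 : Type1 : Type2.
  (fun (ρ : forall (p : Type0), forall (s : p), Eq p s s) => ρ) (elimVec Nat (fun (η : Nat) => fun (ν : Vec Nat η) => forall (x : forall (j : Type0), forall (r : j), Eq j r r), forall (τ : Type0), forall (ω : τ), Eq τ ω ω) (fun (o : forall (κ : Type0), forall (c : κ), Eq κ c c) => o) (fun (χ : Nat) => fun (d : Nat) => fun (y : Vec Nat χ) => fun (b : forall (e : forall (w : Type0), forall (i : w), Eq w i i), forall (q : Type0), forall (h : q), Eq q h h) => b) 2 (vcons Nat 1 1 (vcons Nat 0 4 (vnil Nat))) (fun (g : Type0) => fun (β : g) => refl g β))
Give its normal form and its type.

normal form:
  fun (ρ : Type0) => fun (p : ρ) => refl ρ p
inferred type:
  forall (ρ : Type0), forall (p : ρ), Eq ρ p p
observation: the first redex contracted is a beta-redex; the normal form is reached in 13 normal-order steps.


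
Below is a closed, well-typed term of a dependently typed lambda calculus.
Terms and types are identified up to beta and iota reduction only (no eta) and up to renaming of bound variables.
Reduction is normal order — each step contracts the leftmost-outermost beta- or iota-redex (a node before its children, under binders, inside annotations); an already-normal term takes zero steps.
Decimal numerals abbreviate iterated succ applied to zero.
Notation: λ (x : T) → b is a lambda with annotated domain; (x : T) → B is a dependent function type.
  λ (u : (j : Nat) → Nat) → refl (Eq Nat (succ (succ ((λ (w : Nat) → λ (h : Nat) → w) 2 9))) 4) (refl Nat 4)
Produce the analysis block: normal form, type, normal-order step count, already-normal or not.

resulting normal form:
  λ (u : (j : Nat) → Nat) → refl (Eq Nat 4 4) (refl Nat 4)
inferred type:
  (u : (j : Nat) → Nat) → Eq (Eq Nat 4 4) (refl Nat 4) (refl Nat 4)
normal-order step count: 2
term was already normal: no
first redex: a beta-redex


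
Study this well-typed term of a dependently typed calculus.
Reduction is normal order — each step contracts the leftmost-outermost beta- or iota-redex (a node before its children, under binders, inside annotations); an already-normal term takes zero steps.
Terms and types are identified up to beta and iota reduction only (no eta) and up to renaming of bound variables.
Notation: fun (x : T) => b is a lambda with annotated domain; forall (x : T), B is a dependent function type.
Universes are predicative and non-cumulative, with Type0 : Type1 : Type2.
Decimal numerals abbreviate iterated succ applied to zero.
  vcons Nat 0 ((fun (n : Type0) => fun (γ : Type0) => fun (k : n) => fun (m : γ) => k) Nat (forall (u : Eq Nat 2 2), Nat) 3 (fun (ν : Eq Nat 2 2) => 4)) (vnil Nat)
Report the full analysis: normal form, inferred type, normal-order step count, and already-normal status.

resulting normal form:
  vcons Nat 0 3 (vnil Nat)
the term's type:
  Vec Nat 1
steps to reach normal form (normal order): 4
already normal: no
first redex: a beta-redex


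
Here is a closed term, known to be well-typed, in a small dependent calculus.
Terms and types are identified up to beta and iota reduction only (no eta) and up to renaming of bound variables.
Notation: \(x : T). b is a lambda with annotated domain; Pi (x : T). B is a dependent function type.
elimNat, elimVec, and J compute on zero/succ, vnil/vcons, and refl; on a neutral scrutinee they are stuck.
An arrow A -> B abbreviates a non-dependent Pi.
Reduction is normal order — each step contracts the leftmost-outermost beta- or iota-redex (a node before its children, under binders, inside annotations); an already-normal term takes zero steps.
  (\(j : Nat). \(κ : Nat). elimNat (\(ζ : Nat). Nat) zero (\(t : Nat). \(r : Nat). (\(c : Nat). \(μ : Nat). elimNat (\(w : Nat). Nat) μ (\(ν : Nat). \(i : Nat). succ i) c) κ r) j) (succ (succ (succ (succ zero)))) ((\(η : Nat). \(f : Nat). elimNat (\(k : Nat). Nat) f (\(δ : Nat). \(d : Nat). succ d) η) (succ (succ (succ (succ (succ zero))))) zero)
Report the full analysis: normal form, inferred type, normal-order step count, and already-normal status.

resulting normal form:
  succ (succ (succ (succ (succ (succ (succ (succ (succ (succ (succ (succ (succ (succ (succ (succ (succ (succ (succ (succ zero)))))))))))))))))))
type:
  Nat
steps to reach normal form (normal order): 159
already normal: no
first contracted redex: a beta-redex


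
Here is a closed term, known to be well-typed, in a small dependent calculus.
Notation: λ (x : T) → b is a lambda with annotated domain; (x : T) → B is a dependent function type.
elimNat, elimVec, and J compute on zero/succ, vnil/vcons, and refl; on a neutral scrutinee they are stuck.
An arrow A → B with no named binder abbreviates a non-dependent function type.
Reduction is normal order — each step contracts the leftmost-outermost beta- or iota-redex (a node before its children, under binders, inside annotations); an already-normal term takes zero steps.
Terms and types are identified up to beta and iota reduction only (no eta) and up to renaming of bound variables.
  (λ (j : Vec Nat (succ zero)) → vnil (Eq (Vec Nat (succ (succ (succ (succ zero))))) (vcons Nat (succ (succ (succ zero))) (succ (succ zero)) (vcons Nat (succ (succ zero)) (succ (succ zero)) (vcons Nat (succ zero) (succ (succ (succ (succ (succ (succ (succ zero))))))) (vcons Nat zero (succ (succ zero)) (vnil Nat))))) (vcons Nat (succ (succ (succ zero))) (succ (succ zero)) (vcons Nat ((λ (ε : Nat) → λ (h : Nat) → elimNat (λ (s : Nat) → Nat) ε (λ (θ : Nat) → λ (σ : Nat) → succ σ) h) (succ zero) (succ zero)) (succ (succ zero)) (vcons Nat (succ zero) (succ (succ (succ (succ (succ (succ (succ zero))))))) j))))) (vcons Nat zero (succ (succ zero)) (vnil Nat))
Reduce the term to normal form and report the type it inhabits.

resulting normal form:
  vnil (Eq (Vec Nat (succ (succ (succ (succ zero))))) (vcons Nat (succ (succ (succ zero))) (succ (succ zero)) (vcons Nat (succ (succ zero)) (succ (succ zero)) (vcons Nat (succ zero) (succ (succ (succ (succ (succ (succ (succ zero))))))) (vcons Nat zero (succ (succ zero)) (vnil Nat))))) (vcons Nat (succ (succ (succ zero))) (succ (succ zero)) (vcons Nat (succ (succ zero)) (succ (succ zero)) (vcons Nat (succ zero) (succ (succ (succ (succ (succ (succ (succ zero))))))) (vcons Nat zero (succ (succ zero)) (vnil Nat))))))
type:
  Vec (Eq (Vec Nat (succ (succ (succ (succ zero))))) (vcons Nat (succ (succ (succ zero))) (succ (succ zero)) (vcons Nat (succ (succ zero)) (succ (succ zero)) (vcons Nat (succ zero) (succ (succ (succ (succ (succ (succ (succ zero))))))) (vcons Nat zero (succ (succ zero)) (vnil Nat))))) (vcons Nat (succ (succ (succ zero))) (succ (succ zero)) (vcons Nat (succ (succ zero)) (succ (succ zero)) (vcons Nat (succ zero) (succ (succ (succ (succ (succ (succ (succ zero))))))) (vcons Nat zero (succ (succ zero)) (vnil Nat)))))) zero
observation: the term reaches its normal form after 7 normal-order steps.


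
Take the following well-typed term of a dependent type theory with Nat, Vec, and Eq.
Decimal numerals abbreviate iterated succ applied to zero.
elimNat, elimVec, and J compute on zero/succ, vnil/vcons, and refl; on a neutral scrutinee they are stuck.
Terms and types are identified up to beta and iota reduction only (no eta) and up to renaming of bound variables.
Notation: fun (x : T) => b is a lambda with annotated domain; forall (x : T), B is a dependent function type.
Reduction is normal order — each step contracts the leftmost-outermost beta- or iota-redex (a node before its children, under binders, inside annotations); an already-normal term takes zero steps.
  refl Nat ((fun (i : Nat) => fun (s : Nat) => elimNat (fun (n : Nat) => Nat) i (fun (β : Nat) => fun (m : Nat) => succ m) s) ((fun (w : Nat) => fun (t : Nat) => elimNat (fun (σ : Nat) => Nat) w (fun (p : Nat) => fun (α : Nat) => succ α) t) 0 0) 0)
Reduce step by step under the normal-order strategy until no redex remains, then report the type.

reduction (normal order):
  refl Nat ((fun (i : Nat) => fun (s : Nat) => elimNat (fun (n : Nat) => Nat) i (fun (β : Nat) => fun (m : Nat) => succ m) s) ((fun (w : Nat) => fun (t : Nat) => elimNat (fun (σ : Nat) => Nat) w (fun (p : Nat) => fun (α : Nat) => succ α) t) 0 0) 0)
  ~> refl Nat ((fun (i : Nat) => elimNat (fun (s : Nat) => Nat) ((fun (n : Nat) => fun (β : Nat) => elimNat (fun (m : Nat) => Nat) n (fun (w : Nat) => fun (t : Nat) => succ t) β) 0 0) (fun (σ : Nat) => fun (p : Nat) => succ p) i) 0)
  ~> refl Nat (elimNat (fun (i : Nat) => Nat) ((fun (s : Nat) => fun (n : Nat) => elimNat (fun (β : Nat) => Nat) s (fun (m : Nat) => fun (w : Nat) => succ w) n) 0 0) (fun (t : Nat) => fun (σ : Nat) => succ σ) 0)
  ~> refl Nat ((fun (i : Nat) => fun (s : Nat) => elimNat (fun (n : Nat) => Nat) i (fun (β : Nat) => fun (m : Nat) => succ m) s) 0 0)
  ~> refl Nat ((fun (i : Nat) => elimNat (fun (s : Nat) => Nat) 0 (fun (n : Nat) => fun (β : Nat) => succ β) i) 0)
  ~> refl Nat (elimNat (fun (i : Nat) => Nat) 0 (fun (s : Nat) => fun (n : Nat) => succ n) 0)
  ~> refl Nat 0
type:
  Eq Nat 0 0


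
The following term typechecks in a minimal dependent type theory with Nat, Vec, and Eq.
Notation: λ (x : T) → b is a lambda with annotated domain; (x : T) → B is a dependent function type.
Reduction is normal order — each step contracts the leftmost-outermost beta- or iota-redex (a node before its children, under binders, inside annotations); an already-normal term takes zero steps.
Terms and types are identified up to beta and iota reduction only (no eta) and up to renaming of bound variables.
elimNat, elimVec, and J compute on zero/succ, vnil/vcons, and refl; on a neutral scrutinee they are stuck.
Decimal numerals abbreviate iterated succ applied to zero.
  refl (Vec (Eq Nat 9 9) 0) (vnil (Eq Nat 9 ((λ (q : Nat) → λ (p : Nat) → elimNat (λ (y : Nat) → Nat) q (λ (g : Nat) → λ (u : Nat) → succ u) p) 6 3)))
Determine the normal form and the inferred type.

normal form:
  refl (Vec (Eq Nat 9 9) 0) (vnil (Eq Nat 9 9))
the term's type:
  Eq (Vec (Eq Nat 9 9) 0) (vnil (Eq Nat 9 9)) (vnil (Eq Nat 9 9))


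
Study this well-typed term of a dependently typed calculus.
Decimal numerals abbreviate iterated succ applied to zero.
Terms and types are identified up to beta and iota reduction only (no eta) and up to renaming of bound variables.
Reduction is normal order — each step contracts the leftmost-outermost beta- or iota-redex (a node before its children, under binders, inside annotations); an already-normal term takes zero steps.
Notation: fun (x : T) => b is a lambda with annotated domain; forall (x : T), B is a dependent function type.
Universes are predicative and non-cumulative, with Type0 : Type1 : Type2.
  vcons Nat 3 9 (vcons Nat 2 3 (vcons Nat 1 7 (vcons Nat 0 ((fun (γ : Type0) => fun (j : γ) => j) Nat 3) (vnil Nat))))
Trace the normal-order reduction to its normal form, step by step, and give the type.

normal-order reduction sequence:
  vcons Nat 3 9 (vcons Nat 2 3 (vcons Nat 1 7 (vcons Nat 0 ((fun (γ : Type0) => fun (j : γ) => j) Nat 3) (vnil Nat))))
  ~> vcons Nat 3 9 (vcons Nat 2 3 (vcons Nat 1 7 (vcons Nat 0 ((fun (γ : Nat) => γ) 3) (vnil Nat))))
  ~> vcons Nat 3 9 (vcons Nat 2 3 (vcons Nat 1 7 (vcons Nat 0 3 (vnil Nat))))
inferred type:
  Vec Nat 4


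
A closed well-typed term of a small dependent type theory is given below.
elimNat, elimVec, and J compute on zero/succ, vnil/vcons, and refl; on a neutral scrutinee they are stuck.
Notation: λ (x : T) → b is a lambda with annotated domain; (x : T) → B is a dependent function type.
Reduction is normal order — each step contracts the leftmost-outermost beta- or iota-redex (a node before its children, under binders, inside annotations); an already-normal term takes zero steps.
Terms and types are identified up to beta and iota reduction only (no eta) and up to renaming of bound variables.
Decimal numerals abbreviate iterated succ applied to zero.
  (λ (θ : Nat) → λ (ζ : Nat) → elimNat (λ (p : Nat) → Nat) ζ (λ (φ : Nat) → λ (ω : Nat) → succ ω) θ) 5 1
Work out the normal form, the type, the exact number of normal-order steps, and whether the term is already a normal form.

normal form:
  6
type:
  Nat
normal-order step count: 18
term was already normal: no
first redex: a beta-redex


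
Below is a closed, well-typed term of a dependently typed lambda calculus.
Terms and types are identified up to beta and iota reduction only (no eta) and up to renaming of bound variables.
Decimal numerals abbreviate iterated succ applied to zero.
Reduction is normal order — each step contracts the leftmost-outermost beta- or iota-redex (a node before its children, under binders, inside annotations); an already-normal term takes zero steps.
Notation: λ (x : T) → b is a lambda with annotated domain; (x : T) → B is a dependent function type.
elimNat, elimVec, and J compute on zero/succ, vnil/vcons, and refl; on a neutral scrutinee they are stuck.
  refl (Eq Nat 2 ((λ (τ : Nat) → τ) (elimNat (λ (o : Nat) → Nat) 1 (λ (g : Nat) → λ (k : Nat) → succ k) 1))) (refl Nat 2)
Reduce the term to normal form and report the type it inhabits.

resulting normal form:
  refl (Eq Nat 2 2) (refl Nat 2)
the term's type:
  Eq (Eq Nat 2 2) (refl Nat 2) (refl Nat 2)
observation: the leftmost-outermost redex is a beta-redex, and normalization takes 5 steps.


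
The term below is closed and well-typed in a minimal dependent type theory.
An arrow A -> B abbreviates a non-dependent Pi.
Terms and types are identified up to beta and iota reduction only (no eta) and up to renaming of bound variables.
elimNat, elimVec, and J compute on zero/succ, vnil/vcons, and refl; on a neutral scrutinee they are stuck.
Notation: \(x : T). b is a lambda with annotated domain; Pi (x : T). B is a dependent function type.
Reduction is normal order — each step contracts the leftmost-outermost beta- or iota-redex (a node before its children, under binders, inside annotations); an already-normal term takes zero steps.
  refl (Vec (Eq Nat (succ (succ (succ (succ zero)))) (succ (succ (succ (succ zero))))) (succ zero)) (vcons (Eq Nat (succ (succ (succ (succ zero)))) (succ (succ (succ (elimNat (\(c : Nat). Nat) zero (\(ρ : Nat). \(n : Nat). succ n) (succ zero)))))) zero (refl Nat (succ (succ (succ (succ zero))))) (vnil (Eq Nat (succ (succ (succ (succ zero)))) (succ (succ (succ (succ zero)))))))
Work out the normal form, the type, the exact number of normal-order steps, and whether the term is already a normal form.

normal form:
  refl (Vec (Eq Nat (succ (succ (succ (succ zero)))) (succ (succ (succ (succ zero))))) (succ zero)) (vcons (Eq Nat (succ (succ (succ (succ zero)))) (succ (succ (succ (succ zero))))) zero (refl Nat (succ (succ (succ (succ zero))))) (vnil (Eq Nat (succ (succ (succ (succ zero)))) (succ (succ (succ (succ zero)))))))
the term's type:
  Eq (Vec (Eq Nat (succ (succ (succ (succ zero)))) (succ (succ (succ (succ zero))))) (succ zero)) (vcons (Eq Nat (succ (succ (succ (succ zero)))) (succ (succ (succ (succ zero))))) zero (refl Nat (succ (succ (succ (succ zero))))) (vnil (Eq Nat (succ (succ (succ (succ zero)))) (succ (succ (succ (succ zero))))))) (vcons (Eq Nat (succ (succ (succ (succ zero)))) (succ (succ (succ (succ zero))))) zero (refl Nat (succ (succ (succ (succ zero))))) (vnil (Eq Nat (succ (succ (succ (succ zero)))) (succ (succ (succ (succ zero)))))))
reduction steps (normal order): 4
started in normal form: no
first redex: an elimNat iota-redex


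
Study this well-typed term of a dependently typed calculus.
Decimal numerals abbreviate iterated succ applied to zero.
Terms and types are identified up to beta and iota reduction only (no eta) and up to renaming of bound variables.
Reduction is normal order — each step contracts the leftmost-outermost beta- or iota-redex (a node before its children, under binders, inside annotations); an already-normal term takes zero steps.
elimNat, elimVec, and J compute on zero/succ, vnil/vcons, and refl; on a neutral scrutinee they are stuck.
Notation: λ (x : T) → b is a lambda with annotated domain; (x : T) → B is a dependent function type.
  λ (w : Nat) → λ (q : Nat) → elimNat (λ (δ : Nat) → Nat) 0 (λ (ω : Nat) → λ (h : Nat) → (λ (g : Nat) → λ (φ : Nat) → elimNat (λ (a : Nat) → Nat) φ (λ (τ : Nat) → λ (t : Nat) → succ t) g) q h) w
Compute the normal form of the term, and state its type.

reduced normal form:
  λ (w : Nat) → λ (q : Nat) → elimNat (λ (δ : Nat) → Nat) 0 (λ (ω : Nat) → λ (h : Nat) → elimNat (λ (g : Nat) → Nat) h (λ (φ : Nat) → λ (a : Nat) → succ a) q) w
the term's type:
  (w : Nat) → (q : Nat) → Nat
observation: the term reaches its normal form after 2 normal-order steps.


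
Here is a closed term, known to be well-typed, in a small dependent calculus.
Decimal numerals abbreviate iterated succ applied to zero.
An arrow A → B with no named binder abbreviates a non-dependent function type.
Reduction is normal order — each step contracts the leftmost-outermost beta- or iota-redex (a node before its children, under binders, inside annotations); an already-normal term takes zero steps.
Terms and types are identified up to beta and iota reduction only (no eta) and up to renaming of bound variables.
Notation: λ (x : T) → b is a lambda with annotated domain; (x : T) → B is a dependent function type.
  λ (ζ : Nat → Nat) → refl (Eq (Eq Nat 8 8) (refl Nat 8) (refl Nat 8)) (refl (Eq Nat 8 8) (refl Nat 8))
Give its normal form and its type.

resulting normal form:
  λ (ζ : Nat → Nat) → refl (Eq (Eq Nat 8 8) (refl Nat 8) (refl Nat 8)) (refl (Eq Nat 8 8) (refl Nat 8))
type:
  (Nat → Nat) → Eq (Eq (Eq Nat 8 8) (refl Nat 8) (refl Nat 8)) (refl (Eq Nat 8 8) (refl Nat 8)) (refl (Eq Nat 8 8) (refl Nat 8))


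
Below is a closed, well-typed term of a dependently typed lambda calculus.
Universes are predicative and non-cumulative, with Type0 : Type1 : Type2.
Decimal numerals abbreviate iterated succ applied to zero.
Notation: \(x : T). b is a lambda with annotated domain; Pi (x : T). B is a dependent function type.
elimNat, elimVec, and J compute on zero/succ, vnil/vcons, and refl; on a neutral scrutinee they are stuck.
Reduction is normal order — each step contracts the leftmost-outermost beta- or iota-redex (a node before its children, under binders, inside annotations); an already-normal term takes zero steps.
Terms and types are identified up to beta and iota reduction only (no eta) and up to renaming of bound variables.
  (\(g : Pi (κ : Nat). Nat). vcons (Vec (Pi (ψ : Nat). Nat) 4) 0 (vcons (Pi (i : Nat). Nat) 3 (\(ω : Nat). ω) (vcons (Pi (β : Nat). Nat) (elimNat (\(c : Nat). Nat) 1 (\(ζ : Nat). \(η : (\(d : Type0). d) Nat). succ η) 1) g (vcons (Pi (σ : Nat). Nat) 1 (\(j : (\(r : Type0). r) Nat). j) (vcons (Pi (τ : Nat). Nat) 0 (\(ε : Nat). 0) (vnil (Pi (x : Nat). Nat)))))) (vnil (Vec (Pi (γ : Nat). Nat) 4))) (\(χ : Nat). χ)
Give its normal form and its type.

resulting normal form:
  vcons (Vec (Pi (g : Nat). Nat) 4) 0 (vcons (Pi (κ : Nat). Nat) 3 (\(ψ : Nat). ψ) (vcons (Pi (i : Nat). Nat) 2 (\(ω : Nat). ω) (vcons (Pi (β : Nat). Nat) 1 (\(c : Nat). c) (vcons (Pi (ζ : Nat). Nat) 0 (\(η : Nat). 0) (vnil (Pi (d : Nat). Nat)))))) (vnil (Vec (Pi (σ : Nat). Nat) 4))
type:
  Vec (Vec (Pi (g : Nat). Nat) 4) 1
observation: 6 normal-order steps normalize the term, beginning with a beta-redex.


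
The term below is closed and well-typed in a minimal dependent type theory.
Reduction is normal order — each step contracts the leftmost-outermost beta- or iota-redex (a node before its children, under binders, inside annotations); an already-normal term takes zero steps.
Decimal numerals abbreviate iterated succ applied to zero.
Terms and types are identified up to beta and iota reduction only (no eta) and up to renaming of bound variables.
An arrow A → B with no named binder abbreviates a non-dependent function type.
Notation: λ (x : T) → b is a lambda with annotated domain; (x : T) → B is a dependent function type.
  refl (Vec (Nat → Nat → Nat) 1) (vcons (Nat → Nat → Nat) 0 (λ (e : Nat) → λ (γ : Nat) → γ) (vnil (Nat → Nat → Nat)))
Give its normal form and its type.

reduced normal form:
  refl (Vec (Nat → Nat → Nat) 1) (vcons (Nat → Nat → Nat) 0 (λ (e : Nat) → λ (γ : Nat) → γ) (vnil (Nat → Nat → Nat)))
inferred type:
  Eq (Vec (Nat → Nat → Nat) 1) (vcons (Nat → Nat → Nat) 0 (λ (e : Nat) → λ (γ : Nat) → γ) (vnil (Nat → Nat → Nat))) (vcons (Nat → Nat → Nat) 0 (λ (d : Nat) → λ (θ : Nat) → θ) (vnil (Nat → Nat → Nat)))
observation: no redex remains anywhere in the term; it is its own normal form.


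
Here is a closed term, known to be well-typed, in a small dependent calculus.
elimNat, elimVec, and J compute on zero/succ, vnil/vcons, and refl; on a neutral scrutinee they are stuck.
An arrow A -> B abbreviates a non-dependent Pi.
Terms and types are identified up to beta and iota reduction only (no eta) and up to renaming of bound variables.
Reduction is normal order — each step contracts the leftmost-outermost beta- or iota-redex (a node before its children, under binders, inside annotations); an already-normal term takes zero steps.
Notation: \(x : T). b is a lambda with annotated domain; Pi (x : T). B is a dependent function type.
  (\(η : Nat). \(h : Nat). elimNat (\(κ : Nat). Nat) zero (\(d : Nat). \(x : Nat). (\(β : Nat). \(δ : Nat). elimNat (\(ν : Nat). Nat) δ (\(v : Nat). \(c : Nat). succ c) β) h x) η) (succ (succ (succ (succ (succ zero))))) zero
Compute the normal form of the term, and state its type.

resulting normal form:
  zero
inferred type:
  Nat
observation: reduction starts at a beta-redex, and 33 normal-order steps reach the normal form.


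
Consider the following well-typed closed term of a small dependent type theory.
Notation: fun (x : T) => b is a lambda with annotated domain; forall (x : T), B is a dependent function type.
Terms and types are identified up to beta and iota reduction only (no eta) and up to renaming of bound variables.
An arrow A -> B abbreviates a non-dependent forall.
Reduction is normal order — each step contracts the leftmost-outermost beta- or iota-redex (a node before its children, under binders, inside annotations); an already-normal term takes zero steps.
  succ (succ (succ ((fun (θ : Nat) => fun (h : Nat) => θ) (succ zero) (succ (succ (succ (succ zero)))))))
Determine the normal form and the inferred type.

normal form:
  succ (succ (succ (succ zero)))
the term's type:
  Nat


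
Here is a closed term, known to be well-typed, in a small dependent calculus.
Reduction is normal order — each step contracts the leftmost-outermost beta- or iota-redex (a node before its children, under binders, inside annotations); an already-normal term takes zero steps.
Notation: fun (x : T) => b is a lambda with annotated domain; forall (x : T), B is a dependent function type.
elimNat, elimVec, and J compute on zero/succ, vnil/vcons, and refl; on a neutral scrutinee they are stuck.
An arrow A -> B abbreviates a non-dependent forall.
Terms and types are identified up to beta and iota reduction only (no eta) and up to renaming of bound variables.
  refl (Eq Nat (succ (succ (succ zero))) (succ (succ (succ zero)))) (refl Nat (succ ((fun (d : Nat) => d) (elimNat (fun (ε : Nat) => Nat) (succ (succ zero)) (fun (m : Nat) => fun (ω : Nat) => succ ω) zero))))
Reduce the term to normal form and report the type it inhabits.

reduced normal form:
  refl (Eq Nat (succ (succ (succ zero))) (succ (succ (succ zero)))) (refl Nat (succ (succ (succ zero))))
type:
  Eq (Eq Nat (succ (succ (succ zero))) (succ (succ (succ zero)))) (refl Nat (succ (succ (succ zero)))) (refl Nat (succ (succ (succ zero))))
observation: the leftmost-outermost redex is a beta-redex, and normalization takes 2 steps.


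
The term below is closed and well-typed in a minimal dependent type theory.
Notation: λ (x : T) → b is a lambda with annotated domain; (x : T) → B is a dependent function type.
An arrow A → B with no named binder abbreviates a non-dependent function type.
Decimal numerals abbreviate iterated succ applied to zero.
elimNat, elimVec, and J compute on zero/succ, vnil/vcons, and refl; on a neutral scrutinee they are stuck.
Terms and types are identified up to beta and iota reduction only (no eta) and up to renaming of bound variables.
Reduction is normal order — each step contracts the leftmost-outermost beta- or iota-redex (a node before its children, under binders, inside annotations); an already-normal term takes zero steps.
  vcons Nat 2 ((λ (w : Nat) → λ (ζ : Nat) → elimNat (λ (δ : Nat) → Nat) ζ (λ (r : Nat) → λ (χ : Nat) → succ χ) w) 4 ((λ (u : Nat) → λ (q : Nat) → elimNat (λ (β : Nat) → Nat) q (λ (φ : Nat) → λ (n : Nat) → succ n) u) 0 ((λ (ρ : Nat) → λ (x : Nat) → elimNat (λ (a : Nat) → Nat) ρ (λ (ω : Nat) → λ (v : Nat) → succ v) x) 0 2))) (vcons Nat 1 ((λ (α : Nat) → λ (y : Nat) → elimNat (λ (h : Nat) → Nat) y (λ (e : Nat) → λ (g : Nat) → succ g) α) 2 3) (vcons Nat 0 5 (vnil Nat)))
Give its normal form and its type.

reduced normal form:
  vcons Nat 2 6 (vcons Nat 1 5 (vcons Nat 0 5 (vnil Nat)))
type:
  Vec Nat 3
observation: the first redex contracted is a beta-redex; the normal form is reached in 36 normal-order steps.


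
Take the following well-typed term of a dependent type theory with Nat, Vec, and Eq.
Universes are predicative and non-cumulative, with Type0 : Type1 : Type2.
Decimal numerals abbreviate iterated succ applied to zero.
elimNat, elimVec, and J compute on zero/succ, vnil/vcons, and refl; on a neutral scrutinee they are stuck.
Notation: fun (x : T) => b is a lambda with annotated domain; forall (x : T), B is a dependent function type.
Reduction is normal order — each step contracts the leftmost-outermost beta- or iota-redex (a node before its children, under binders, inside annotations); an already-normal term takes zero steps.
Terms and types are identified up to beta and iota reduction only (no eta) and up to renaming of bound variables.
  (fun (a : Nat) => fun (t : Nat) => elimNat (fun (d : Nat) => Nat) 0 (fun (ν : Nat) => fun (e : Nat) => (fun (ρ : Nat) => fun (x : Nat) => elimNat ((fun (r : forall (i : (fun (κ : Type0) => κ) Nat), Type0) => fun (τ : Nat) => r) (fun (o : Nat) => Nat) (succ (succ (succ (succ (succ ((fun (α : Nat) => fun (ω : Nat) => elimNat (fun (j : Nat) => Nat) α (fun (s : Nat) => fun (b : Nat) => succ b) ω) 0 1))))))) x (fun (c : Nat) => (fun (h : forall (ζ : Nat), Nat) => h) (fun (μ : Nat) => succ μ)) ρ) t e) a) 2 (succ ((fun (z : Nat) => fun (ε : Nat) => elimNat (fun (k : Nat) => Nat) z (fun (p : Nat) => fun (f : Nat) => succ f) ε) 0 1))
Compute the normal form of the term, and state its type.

resulting normal form:
  4
inferred type:
  Nat
observation: 47 normal-order steps separate the term from its normal form.


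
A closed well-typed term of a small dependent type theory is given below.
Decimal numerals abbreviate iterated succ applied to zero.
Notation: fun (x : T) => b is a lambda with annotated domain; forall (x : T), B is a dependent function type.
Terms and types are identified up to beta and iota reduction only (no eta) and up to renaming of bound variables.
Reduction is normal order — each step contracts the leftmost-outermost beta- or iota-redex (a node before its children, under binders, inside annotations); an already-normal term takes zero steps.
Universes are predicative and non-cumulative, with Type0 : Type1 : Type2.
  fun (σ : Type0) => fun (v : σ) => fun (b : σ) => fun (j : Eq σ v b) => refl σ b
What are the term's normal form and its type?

resulting normal form:
  fun (σ : Type0) => fun (v : σ) => fun (b : σ) => fun (j : Eq σ v b) => refl σ b
inferred type:
  forall (σ : Type0), forall (v : σ), forall (b : σ), forall (j : Eq σ v b), Eq σ b b
observation: the term is already in normal form.
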